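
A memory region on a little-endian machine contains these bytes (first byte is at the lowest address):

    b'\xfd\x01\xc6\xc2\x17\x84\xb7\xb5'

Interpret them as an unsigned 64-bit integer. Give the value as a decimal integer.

13094079679189877245

Little-endian: lowest address holds the least-significant byte.
Reassemble most-significant byte first: B5 B7 84 17 C2 C6 01 FD → 0xB5B78417C2C601FD.
0xB5B78417C2C601FD = 13094079679189877245.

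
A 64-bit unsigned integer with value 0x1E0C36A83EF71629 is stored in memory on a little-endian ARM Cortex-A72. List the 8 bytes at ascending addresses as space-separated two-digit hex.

Split into bytes (most-significant first): 1E 0C 36 A8 3E F7 16 29.
In little-endian order the low byte comes first in memory.
So at ascending addresses the bytes are 29 16 F7 3E A8 36 0C 1E.

29 16 F7 3E A8 36 0C 1E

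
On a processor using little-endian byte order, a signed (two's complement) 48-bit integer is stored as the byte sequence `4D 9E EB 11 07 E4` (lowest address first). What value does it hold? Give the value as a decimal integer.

Little-endian: lowest address holds the least-significant byte.
Reassemble most-significant byte first: E4 07 11 EB 9E 4D → 0xE40711EB9E4D.
Top bit is set, so as a signed 48-bit value this is 0xE40711EB9E4D − 2^48 = -30755960152499.

-30755960152499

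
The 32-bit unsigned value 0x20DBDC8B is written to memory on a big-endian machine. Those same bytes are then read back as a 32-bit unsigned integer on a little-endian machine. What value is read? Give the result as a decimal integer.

2346507040

Stored big-endian, the bytes at ascending addresses are 20 DB DC 8B.
Read back as little-endian, the first byte is least significant, giving 0x8BDCDB20.
0x8BDCDB20 = 2346507040.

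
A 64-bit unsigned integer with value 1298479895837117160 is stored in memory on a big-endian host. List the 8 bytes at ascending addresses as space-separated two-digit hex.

12 05 20 95 EB 5B 8A E8

1298479895837117160 in hexadecimal, padded to 64 bits, is 0x12052095EB5B8AE8.
Split into bytes (most-significant first): 12 05 20 95 EB 5B 8A E8.
In big-endian order the high byte comes first in memory.
So the memory order matches the most-significant-first order: 12 05 20 95 EB 5B 8A E8.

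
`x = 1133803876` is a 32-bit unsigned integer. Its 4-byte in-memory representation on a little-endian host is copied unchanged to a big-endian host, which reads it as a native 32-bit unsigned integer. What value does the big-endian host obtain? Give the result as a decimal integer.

1133803876 in 32-bit hexadecimal is 0x43947964.
Stored little-endian, the bytes at ascending addresses are 64 79 94 43.
Read back as big-endian, the last byte is least significant, giving 0x64799443.
0x64799443 = 1685689411.

1685689411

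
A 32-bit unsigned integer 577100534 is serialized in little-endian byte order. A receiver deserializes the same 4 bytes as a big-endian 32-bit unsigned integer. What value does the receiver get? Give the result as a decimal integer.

577100534 in 32-bit hexadecimal is 0x2265DAF6.
Stored little-endian, the bytes at ascending addresses are F6 DA 65 22.
Read back as big-endian, the last byte is least significant, giving 0xF6DA6522.
0xF6DA6522 = 4141507874.

4141507874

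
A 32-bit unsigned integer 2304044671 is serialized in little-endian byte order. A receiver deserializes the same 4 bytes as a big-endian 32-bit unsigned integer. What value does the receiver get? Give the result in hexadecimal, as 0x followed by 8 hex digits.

0x7FEE5489

2304044671 in 32-bit hexadecimal is 0x8954EE7F.
Stored little-endian, the bytes at ascending addresses are 7F EE 54 89.
Read back as big-endian, the last byte is least significant, giving 0x7FEE5489.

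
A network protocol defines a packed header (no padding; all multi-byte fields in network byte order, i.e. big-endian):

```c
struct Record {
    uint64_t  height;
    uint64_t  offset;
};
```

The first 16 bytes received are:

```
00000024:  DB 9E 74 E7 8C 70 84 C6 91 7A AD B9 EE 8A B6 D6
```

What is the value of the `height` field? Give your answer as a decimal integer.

`height` is the first field, at byte offset 0, occupying 8 bytes.
Bytes at offsets 0..7: DB 9E 74 E7 8C 70 84 C6.
Big-endian stores the most-significant byte at the lowest address.
The bytes are already most-significant first: 0xDB9E74E78C7084C6.
0xDB9E74E78C7084C6 = 15825214678468953286.

15825214678468953286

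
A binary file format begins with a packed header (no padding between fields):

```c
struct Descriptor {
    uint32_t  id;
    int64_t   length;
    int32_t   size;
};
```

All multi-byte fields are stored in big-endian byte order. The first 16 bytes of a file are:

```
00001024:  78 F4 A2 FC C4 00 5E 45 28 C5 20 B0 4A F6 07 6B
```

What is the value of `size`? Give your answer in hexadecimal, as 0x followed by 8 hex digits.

`size` follows `id` (4 B), `length` (8 B), so it starts at offset 4 + 8 = 12 and occupies 4 bytes.
Bytes at offsets 12..15: 4A F6 07 6B.
In big-endian order the high byte comes first in memory.
The bytes are already most-significant first: 0x4AF6076B.

0x4AF6076B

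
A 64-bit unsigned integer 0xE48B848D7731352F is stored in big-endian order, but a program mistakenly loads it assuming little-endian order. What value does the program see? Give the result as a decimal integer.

Stored big-endian, the bytes at ascending addresses are E4 8B 84 8D 77 31 35 2F.
Read back as little-endian, the first byte is least significant, giving 0x2F3531778D848BE4.
0x2F3531778D848BE4 = 3401679483093421028.

3401679483093421028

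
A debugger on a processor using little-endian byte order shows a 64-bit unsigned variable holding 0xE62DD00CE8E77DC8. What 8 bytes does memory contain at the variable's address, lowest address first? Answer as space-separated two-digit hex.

C8 7D E7 E8 0C D0 2D E6

Split into bytes (most-significant first): E6 2D D0 0C E8 E7 7D C8.
Little-endian: lowest address holds the least-significant byte.
So at ascending addresses the bytes are C8 7D E7 E8 0C D0 2D E6.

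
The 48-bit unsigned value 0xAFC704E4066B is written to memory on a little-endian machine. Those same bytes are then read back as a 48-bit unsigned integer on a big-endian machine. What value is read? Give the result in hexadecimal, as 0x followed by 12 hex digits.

0x6B06E404C7AF

Stored little-endian, the bytes at ascending addresses are 6B 06 E4 04 C7 AF.
Read back as big-endian, the last byte is least significant, giving 0x6B06E404C7AF.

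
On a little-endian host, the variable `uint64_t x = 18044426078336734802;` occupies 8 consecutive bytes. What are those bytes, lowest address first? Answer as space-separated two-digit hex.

52 56 0E 2F EA AD 6A FA

18044426078336734802 in hexadecimal, padded to 64 bits, is 0xFA6AADEA2F0E5652.
Split into bytes (most-significant first): FA 6A AD EA 2F 0E 56 52.
Little-endian stores the least-significant byte at the lowest address.
So at ascending addresses the bytes are 52 56 0E 2F EA AD 6A FA.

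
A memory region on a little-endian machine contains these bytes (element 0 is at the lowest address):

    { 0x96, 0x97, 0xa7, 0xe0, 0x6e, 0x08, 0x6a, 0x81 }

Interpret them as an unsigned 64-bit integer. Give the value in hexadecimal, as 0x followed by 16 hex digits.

In little-endian order the low byte comes first in memory.
Reassemble most-significant byte first: 81 6A 08 6E E0 A7 97 96 → 0x816A086EE0A79796.

0x816A086EE0A79796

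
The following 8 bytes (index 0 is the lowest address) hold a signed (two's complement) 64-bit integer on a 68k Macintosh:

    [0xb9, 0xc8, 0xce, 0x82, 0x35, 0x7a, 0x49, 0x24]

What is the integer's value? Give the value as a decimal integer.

In big-endian order the high byte comes first in memory.
The bytes are already most-significant first: 0xB9C8CE82357A4924.
Top bit is set, so as a signed 64-bit value this is 0xB9C8CE82357A4924 − 2^64 = -5059567122712475356.

-5059567122712475356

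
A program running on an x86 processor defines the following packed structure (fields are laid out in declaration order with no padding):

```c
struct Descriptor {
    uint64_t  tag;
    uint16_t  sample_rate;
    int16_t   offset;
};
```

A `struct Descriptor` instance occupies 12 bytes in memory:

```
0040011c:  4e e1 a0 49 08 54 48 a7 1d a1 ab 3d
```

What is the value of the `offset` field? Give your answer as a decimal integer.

15787

`offset` follows `tag` (8 B), `sample_rate` (2 B), so it starts at offset 8 + 2 = 10 and occupies 2 bytes.
Bytes at offsets 10..11: AB 3D.
In little-endian order the low byte comes first in memory.
Reassemble most-significant byte first: 3D AB → 0x3DAB.
0x3DAB = 15787.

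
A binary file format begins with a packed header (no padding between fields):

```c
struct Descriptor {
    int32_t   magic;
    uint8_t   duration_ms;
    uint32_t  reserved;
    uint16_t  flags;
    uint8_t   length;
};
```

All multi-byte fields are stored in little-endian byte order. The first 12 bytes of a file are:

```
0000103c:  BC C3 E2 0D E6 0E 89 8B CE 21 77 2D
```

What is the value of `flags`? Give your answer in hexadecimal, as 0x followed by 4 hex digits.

0x7721

`flags` follows `magic` (4 B), `duration_ms` (1 B), `reserved` (4 B), so it starts at offset 4 + 1 + 4 = 9 and occupies 2 bytes.
Bytes at offsets 9..10: 21 77.
In little-endian order the low byte comes first in memory.
Reassemble most-significant byte first: 77 21 → 0x7721.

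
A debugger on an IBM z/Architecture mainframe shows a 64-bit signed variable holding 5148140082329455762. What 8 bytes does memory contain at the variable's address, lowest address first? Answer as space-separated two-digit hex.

47 71 DE 20 FD 32 8C 92

5148140082329455762 in hexadecimal, padded to 64 bits, is 0x4771DE20FD328C92.
Split into bytes (most-significant first): 47 71 DE 20 FD 32 8C 92.
Big-endian: lowest address holds the most-significant byte.
So the memory order matches the most-significant-first order: 47 71 DE 20 FD 32 8C 92.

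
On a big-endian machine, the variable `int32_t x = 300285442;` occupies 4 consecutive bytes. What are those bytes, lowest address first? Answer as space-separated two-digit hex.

11 E5 FE 02

300285442 in hexadecimal, padded to 32 bits, is 0x11E5FE02.
Split into bytes (most-significant first): 11 E5 FE 02.
Big-endian: lowest address holds the most-significant byte.
So the memory order matches the most-significant-first order: 11 E5 FE 02.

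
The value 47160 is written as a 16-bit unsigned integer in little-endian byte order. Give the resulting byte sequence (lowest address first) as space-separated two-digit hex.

38 B8

47160 in hexadecimal, padded to 16 bits, is 0xB838.
Split into bytes (most-significant first): B8 38.
Little-endian stores the least-significant byte at the lowest address.
So at ascending addresses the bytes are 38 B8.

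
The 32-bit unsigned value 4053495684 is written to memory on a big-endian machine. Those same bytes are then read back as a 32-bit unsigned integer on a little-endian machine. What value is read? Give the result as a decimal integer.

4053495684 in 32-bit hexadecimal is 0xF19B6F84.
Stored big-endian, the bytes at ascending addresses are F1 9B 6F 84.
Read back as little-endian, the first byte is least significant, giving 0x846F9BF1.
0x846F9BF1 = 2221906929.

2221906929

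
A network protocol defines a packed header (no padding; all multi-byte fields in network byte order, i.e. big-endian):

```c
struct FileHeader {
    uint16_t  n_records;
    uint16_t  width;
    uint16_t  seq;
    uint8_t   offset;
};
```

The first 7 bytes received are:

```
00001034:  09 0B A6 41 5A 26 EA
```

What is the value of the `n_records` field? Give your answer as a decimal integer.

2315

`n_records` is the first field, at byte offset 0, occupying 2 bytes.
Bytes at offsets 0..1: 09 0B.
In big-endian order the high byte comes first in memory.
The bytes are already most-significant first: 0x090B.
0x090B = 2315.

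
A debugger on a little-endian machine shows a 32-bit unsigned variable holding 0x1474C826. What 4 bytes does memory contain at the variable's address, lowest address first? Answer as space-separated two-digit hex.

26 C8 74 14

Split into bytes (most-significant first): 14 74 C8 26.
In little-endian order the low byte comes first in memory.
So at ascending addresses the bytes are 26 C8 74 14.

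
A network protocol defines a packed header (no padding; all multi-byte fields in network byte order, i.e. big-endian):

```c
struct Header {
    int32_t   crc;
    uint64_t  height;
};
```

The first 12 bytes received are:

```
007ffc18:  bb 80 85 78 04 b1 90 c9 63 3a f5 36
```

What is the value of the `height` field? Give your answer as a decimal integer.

`height` follows `crc` (4 bytes), so it starts at byte offset 4 and occupies 8 bytes.
Bytes at offsets 4..11: 04 B1 90 C9 63 3A F5 36.
Big-endian stores the most-significant byte at the lowest address.
The bytes are already most-significant first: 0x04B190C9633AF536.
0x04B190C9633AF536 = 338210641657132342.

338210641657132342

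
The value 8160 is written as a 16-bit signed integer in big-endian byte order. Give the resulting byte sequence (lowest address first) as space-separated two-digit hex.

8160 in hexadecimal, padded to 16 bits, is 0x1FE0.
Split into bytes (most-significant first): 1F E0.
In big-endian order the high byte comes first in memory.
So the memory order matches the most-significant-first order: 1F E0.

1F E0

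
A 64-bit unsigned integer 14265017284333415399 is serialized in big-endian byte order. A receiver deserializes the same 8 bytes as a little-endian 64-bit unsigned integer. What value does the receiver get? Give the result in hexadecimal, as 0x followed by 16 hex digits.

0xE72B800BA485F7C5

14265017284333415399 in 64-bit hexadecimal is 0xC5F785A40B802BE7.
Stored big-endian, the bytes at ascending addresses are C5 F7 85 A4 0B 80 2B E7.
Read back as little-endian, the first byte is least significant, giving 0xE72B800BA485F7C5.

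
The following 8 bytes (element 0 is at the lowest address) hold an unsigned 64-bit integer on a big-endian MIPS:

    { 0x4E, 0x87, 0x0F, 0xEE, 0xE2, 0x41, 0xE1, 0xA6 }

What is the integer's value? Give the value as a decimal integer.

In big-endian order the high byte comes first in memory.
The bytes are already most-significant first: 0x4E870FEEE241E1A6.
0x4E870FEEE241E1A6 = 5658508975486919078.

5658508975486919078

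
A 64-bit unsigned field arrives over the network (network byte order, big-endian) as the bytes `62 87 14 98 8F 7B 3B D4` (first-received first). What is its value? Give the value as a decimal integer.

In big-endian order the high byte comes first in memory.
The bytes are already most-significant first: 0x628714988F7B3BD4.
0x628714988F7B3BD4 = 7099665983047678932.

7099665983047678932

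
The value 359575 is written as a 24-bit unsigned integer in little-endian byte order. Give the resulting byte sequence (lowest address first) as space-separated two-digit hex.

97 7C 05

359575 in hexadecimal, padded to 24 bits, is 0x057C97.
Split into bytes (most-significant first): 05 7C 97.
In little-endian order the low byte comes first in memory.
So at ascending addresses the bytes are 97 7C 05.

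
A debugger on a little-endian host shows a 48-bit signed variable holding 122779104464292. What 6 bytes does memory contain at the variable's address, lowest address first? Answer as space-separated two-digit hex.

122779104464292 in hexadecimal, padded to 48 bits, is 0x6FAABCE84DA4.
Split into bytes (most-significant first): 6F AA BC E8 4D A4.
Little-endian stores the least-significant byte at the lowest address.
So at ascending addresses the bytes are A4 4D E8 BC AA 6F.

A4 4D E8 BC AA 6F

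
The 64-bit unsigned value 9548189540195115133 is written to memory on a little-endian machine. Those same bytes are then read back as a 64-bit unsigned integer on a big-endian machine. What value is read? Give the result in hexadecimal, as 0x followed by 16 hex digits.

0x7D206E5FCCFB8184

9548189540195115133 in 64-bit hexadecimal is 0x8481FBCC5F6E207D.
Stored little-endian, the bytes at ascending addresses are 7D 20 6E 5F CC FB 81 84.
Read back as big-endian, the last byte is least significant, giving 0x7D206E5FCCFB8184.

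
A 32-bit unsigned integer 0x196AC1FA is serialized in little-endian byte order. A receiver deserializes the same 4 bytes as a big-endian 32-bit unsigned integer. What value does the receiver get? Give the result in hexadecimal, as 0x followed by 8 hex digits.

0xFAC16A19

Stored little-endian, the bytes at ascending addresses are FA C1 6A 19.
Read back as big-endian, the last byte is least significant, giving 0xFAC16A19.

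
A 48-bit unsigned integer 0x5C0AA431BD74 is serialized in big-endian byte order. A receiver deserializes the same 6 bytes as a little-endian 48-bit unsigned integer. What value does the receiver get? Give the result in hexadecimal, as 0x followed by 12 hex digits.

0x74BD31A40A5C

Stored big-endian, the bytes at ascending addresses are 5C 0A A4 31 BD 74.
Read back as little-endian, the first byte is least significant, giving 0x74BD31A40A5C.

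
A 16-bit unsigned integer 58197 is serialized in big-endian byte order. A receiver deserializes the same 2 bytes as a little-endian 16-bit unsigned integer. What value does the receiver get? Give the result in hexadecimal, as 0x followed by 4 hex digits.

58197 in 16-bit hexadecimal is 0xE355.
Stored big-endian, the bytes at ascending addresses are E3 55.
Read back as little-endian, the first byte is least significant, giving 0x55E3.

0x55E3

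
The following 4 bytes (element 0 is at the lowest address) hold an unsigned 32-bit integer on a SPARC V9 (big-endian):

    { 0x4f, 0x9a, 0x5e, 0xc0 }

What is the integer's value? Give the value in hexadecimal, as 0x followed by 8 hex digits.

Big-endian stores the most-significant byte at the lowest address.
The bytes are already most-significant first: 0x4F9A5EC0.

0x4F9A5EC0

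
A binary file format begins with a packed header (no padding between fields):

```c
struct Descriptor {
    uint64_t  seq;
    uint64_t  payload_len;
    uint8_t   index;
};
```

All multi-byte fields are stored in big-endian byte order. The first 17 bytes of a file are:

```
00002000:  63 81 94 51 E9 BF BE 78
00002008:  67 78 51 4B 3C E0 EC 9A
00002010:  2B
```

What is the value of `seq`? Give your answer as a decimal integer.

7170175161285459576

`seq` is the first field, at byte offset 0, occupying 8 bytes.
Bytes at offsets 0..7: 63 81 94 51 E9 BF BE 78.
Big-endian stores the most-significant byte at the lowest address.
The bytes are already most-significant first: 0x63819451E9BFBE78.
0x63819451E9BFBE78 = 7170175161285459576.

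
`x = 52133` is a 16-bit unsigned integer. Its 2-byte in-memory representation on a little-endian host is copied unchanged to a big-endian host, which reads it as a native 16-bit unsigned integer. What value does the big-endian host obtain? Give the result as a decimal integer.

42443

52133 in 16-bit hexadecimal is 0xCBA5.
Stored little-endian, the bytes at ascending addresses are A5 CB.
Read back as big-endian, the last byte is least significant, giving 0xA5CB.
0xA5CB = 42443.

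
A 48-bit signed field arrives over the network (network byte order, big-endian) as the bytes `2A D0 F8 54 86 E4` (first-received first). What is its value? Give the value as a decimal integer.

In big-endian order the high byte comes first in memory.
The bytes are already most-significant first: 0x2AD0F85486E4.
0x2AD0F85486E4 = 47077007853284.

47077007853284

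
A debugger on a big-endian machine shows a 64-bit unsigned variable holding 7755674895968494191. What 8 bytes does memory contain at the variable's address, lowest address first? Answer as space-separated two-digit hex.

6B A1 B1 39 FF 9D E2 6F

7755674895968494191 in hexadecimal, padded to 64 bits, is 0x6BA1B139FF9DE26F.
Split into bytes (most-significant first): 6B A1 B1 39 FF 9D E2 6F.
Big-endian: lowest address holds the most-significant byte.
So the memory order matches the most-significant-first order: 6B A1 B1 39 FF 9D E2 6F.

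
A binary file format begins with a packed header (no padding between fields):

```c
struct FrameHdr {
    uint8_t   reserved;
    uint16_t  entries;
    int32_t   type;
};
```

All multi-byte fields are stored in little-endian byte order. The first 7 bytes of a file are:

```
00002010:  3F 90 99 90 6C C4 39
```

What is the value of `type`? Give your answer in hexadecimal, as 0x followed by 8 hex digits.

`type` follows `reserved` (1 B), `entries` (2 B), so it starts at offset 1 + 2 = 3 and occupies 4 bytes.
Bytes at offsets 3..6: 90 6C C4 39.
Little-endian stores the least-significant byte at the lowest address.
Reassemble most-significant byte first: 39 C4 6C 90 → 0x39C46C90.

0x39C46C90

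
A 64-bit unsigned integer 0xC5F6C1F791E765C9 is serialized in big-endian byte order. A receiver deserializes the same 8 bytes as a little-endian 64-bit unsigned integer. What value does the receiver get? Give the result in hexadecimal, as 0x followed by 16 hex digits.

0xC965E791F7C1F6C5

Stored big-endian, the bytes at ascending addresses are C5 F6 C1 F7 91 E7 65 C9.
Read back as little-endian, the first byte is least significant, giving 0xC965E791F7C1F6C5.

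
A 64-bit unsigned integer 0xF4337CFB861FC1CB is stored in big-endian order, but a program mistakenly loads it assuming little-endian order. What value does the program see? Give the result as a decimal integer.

14682050924809827316

Stored big-endian, the bytes at ascending addresses are F4 33 7C FB 86 1F C1 CB.
Read back as little-endian, the first byte is least significant, giving 0xCBC11F86FB7C33F4.
0xCBC11F86FB7C33F4 = 14682050924809827316.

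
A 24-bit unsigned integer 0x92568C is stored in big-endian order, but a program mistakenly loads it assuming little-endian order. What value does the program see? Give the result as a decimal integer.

Stored big-endian, the bytes at ascending addresses are 92 56 8C.
Read back as little-endian, the first byte is least significant, giving 0x8C5692.
0x8C5692 = 9197202.

9197202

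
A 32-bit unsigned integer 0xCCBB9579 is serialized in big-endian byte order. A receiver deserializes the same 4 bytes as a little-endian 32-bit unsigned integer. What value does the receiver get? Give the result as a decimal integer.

Stored big-endian, the bytes at ascending addresses are CC BB 95 79.
Read back as little-endian, the first byte is least significant, giving 0x7995BBCC.
0x7995BBCC = 2039856076.

2039856076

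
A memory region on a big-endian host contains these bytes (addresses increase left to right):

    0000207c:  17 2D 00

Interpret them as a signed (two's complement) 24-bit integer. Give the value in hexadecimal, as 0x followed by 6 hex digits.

0x172D00

Big-endian: lowest address holds the most-significant byte.
The bytes are already most-significant first: 0x172D00.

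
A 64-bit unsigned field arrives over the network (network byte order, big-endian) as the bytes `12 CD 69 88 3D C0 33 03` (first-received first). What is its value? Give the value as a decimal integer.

1354855096780862211

In big-endian order the high byte comes first in memory.
The bytes are already most-significant first: 0x12CD69883DC03303.
0x12CD69883DC03303 = 1354855096780862211.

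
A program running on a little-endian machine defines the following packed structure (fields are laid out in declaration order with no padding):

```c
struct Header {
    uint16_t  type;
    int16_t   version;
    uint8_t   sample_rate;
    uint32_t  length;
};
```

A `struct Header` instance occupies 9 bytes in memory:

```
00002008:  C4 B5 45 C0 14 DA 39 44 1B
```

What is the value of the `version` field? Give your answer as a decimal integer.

`version` follows `type` (2 bytes), so it starts at byte offset 2 and occupies 2 bytes.
Bytes at offsets 2..3: 45 C0.
Little-endian stores the least-significant byte at the lowest address.
Reassemble most-significant byte first: C0 45 → 0xC045.
Top bit is set, so as a signed 16-bit value this is 0xC045 − 2^16 = -16315.

-16315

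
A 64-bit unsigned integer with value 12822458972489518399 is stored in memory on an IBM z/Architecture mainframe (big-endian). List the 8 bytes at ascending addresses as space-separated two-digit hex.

12822458972489518399 in hexadecimal, padded to 64 bits, is 0xB1F2867FCA420D3F.
Split into bytes (most-significant first): B1 F2 86 7F CA 42 0D 3F.
Big-endian: lowest address holds the most-significant byte.
So the memory order matches the most-significant-first order: B1 F2 86 7F CA 42 0D 3F.

B1 F2 86 7F CA 42 0D 3F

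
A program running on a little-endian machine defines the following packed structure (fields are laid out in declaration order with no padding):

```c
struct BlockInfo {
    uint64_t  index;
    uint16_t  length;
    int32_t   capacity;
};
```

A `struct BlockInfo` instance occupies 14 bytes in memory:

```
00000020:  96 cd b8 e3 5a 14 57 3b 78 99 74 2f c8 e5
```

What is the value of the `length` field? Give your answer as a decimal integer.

39288

`length` follows `index` (8 bytes), so it starts at byte offset 8 and occupies 2 bytes.
Bytes at offsets 8..9: 78 99.
Little-endian: lowest address holds the least-significant byte.
Reassemble most-significant byte first: 99 78 → 0x9978.
0x9978 = 39288.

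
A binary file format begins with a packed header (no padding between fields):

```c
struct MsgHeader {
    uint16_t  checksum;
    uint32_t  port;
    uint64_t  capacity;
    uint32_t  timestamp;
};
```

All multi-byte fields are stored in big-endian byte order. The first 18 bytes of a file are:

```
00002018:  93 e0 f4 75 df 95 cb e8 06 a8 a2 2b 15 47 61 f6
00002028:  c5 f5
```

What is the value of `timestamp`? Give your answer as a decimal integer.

`timestamp` follows `checksum` (2 B), `port` (4 B), `capacity` (8 B), so it starts at offset 2 + 4 + 8 = 14 and occupies 4 bytes.
Bytes at offsets 14..17: 61 F6 C5 F5.
Big-endian stores the most-significant byte at the lowest address.
The bytes are already most-significant first: 0x61F6C5F5.
0x61F6C5F5 = 1643562485.

1643562485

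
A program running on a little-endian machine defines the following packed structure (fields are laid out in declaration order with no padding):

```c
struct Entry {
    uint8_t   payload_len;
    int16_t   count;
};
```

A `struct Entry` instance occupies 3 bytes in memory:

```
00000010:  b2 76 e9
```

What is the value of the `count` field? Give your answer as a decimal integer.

-5770

`count` follows `payload_len` (1 byte), so it starts at byte offset 1 and occupies 2 bytes.
Bytes at offsets 1..2: 76 E9.
Little-endian stores the least-significant byte at the lowest address.
Reassemble most-significant byte first: E9 76 → 0xE976.
Top bit is set, so as a signed 16-bit value this is 0xE976 − 2^16 = -5770.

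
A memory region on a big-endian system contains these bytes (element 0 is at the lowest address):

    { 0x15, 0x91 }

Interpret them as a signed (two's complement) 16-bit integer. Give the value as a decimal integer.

Big-endian: lowest address holds the most-significant byte.
The bytes are already most-significant first: 0x1591.
0x1591 = 5521.

5521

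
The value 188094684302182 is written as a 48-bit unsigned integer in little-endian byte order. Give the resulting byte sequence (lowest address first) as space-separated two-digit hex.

188094684302182 in hexadecimal, padded to 48 bits, is 0xAB1234D78B66.
Split into bytes (most-significant first): AB 12 34 D7 8B 66.
Little-endian stores the least-significant byte at the lowest address.
So at ascending addresses the bytes are 66 8B D7 34 12 AB.

66 8B D7 34 12 AB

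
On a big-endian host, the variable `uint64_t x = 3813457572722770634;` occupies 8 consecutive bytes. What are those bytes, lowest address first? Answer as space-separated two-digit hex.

34 EC 1F 75 34 2A 02 CA

3813457572722770634 in hexadecimal, padded to 64 bits, is 0x34EC1F75342A02CA.
Split into bytes (most-significant first): 34 EC 1F 75 34 2A 02 CA.
In big-endian order the high byte comes first in memory.
So the memory order matches the most-significant-first order: 34 EC 1F 75 34 2A 02 CA.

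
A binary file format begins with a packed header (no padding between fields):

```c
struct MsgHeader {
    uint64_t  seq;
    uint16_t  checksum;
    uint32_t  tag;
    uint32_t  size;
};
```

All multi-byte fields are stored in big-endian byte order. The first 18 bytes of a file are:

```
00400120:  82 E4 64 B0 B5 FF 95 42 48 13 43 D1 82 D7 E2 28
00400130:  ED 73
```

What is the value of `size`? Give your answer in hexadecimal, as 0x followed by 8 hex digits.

0xE228ED73

`size` follows `seq` (8 B), `checksum` (2 B), `tag` (4 B), so it starts at offset 8 + 2 + 4 = 14 and occupies 4 bytes.
Bytes at offsets 14..17: E2 28 ED 73.
In big-endian order the high byte comes first in memory.
The bytes are already most-significant first: 0xE228ED73.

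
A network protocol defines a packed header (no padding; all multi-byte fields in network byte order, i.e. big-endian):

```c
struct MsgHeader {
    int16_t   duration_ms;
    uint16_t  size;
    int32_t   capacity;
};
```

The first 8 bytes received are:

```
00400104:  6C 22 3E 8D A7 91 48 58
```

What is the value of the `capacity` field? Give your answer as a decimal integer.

-1483650984

`capacity` follows `duration_ms` (2 B), `size` (2 B), so it starts at offset 2 + 2 = 4 and occupies 4 bytes.
Bytes at offsets 4..7: A7 91 48 58.
In big-endian order the high byte comes first in memory.
The bytes are already most-significant first: 0xA7914858.
Top bit is set, so as a signed 32-bit value this is 0xA7914858 − 2^32 = -1483650984.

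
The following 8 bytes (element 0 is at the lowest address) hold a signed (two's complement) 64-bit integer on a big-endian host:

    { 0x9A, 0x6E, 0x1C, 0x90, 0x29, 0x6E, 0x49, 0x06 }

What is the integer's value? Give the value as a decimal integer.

In big-endian order the high byte comes first in memory.
The bytes are already most-significant first: 0x9A6E1C90296E4906.
Top bit is set, so as a signed 64-bit value this is 0x9A6E1C90296E4906 − 2^64 = -7318880938934515450.

-7318880938934515450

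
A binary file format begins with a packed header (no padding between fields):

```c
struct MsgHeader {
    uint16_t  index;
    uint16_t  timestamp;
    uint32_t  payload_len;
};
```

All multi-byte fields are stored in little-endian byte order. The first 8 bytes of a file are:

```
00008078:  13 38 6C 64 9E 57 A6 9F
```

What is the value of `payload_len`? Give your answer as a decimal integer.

`payload_len` follows `index` (2 B), `timestamp` (2 B), so it starts at offset 2 + 2 = 4 and occupies 4 bytes.
Bytes at offsets 4..7: 9E 57 A6 9F.
Little-endian stores the least-significant byte at the lowest address.
Reassemble most-significant byte first: 9F A6 57 9E → 0x9FA6579E.
0x9FA6579E = 2678478750.

2678478750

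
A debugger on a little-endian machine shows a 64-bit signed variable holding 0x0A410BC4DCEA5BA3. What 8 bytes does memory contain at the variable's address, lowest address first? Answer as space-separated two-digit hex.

A3 5B EA DC C4 0B 41 0A

Split into bytes (most-significant first): 0A 41 0B C4 DC EA 5B A3.
Little-endian stores the least-significant byte at the lowest address.
So at ascending addresses the bytes are A3 5B EA DC C4 0B 41 0A.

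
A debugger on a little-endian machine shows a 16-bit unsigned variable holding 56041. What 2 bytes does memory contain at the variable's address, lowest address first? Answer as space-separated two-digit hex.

56041 in hexadecimal, padded to 16 bits, is 0xDAE9.
Split into bytes (most-significant first): DA E9.
In little-endian order the low byte comes first in memory.
So at ascending addresses the bytes are E9 DA.

E9 DA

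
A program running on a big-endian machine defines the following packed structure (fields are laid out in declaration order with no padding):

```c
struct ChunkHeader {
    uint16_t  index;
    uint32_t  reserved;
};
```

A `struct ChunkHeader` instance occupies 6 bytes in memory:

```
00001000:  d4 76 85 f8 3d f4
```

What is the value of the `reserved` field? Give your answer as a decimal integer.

`reserved` follows `index` (2 bytes), so it starts at byte offset 2 and occupies 4 bytes.
Bytes at offsets 2..5: 85 F8 3D F4.
Big-endian stores the most-significant byte at the lowest address.
The bytes are already most-significant first: 0x85F83DF4.
0x85F83DF4 = 2247638516.

2247638516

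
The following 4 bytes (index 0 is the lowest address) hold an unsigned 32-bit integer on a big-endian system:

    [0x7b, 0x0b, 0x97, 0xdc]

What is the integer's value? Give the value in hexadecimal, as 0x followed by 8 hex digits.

Big-endian: lowest address holds the most-significant byte.
The bytes are already most-significant first: 0x7B0B97DC.

0x7B0B97DC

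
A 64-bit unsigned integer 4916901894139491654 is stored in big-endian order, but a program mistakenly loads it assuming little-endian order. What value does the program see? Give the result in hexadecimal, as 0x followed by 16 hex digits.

0x4635A1CB38583C44

4916901894139491654 in 64-bit hexadecimal is 0x443C5838CBA13546.
Stored big-endian, the bytes at ascending addresses are 44 3C 58 38 CB A1 35 46.
Read back as little-endian, the first byte is least significant, giving 0x4635A1CB38583C44.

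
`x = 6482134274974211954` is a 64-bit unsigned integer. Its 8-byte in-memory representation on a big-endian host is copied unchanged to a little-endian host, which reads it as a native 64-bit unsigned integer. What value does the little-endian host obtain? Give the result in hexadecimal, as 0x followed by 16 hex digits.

6482134274974211954 in 64-bit hexadecimal is 0x59F52AC77E38DF72.
Stored big-endian, the bytes at ascending addresses are 59 F5 2A C7 7E 38 DF 72.
Read back as little-endian, the first byte is least significant, giving 0x72DF387EC72AF559.

0x72DF387EC72AF559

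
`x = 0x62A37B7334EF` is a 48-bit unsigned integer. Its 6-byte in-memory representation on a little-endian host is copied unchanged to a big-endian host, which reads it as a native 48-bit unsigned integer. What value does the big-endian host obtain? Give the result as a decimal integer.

263008554820450

Stored little-endian, the bytes at ascending addresses are EF 34 73 7B A3 62.
Read back as big-endian, the last byte is least significant, giving 0xEF34737BA362.
0xEF34737BA362 = 263008554820450.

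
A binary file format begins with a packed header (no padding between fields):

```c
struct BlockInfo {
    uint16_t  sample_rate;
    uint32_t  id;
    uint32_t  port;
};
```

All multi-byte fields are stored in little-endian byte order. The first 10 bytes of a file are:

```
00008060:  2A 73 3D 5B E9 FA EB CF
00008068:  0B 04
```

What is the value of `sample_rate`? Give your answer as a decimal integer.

29482

`sample_rate` is the first field, at byte offset 0, occupying 2 bytes.
Bytes at offsets 0..1: 2A 73.
Little-endian: lowest address holds the least-significant byte.
Reassemble most-significant byte first: 73 2A → 0x732A.
0x732A = 29482.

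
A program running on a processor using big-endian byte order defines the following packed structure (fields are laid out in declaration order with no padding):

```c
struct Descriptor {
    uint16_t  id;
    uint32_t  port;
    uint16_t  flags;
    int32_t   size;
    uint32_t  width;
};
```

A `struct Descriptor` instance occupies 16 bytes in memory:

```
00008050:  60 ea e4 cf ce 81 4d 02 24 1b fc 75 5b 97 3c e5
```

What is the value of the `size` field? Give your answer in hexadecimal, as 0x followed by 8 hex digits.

`size` follows `id` (2 B), `port` (4 B), `flags` (2 B), so it starts at offset 2 + 4 + 2 = 8 and occupies 4 bytes.
Bytes at offsets 8..11: 24 1B FC 75.
Big-endian: lowest address holds the most-significant byte.
The bytes are already most-significant first: 0x241BFC75.

0x241BFC75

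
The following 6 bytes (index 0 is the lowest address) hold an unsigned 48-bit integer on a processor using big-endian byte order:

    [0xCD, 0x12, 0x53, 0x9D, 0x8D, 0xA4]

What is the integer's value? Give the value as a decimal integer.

Big-endian: lowest address holds the most-significant byte.
The bytes are already most-significant first: 0xCD12539D8DA4.
0xCD12539D8DA4 = 225478595939748.

225478595939748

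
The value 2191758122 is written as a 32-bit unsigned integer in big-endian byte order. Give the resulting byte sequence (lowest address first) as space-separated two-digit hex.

2191758122 in hexadecimal, padded to 32 bits, is 0x82A3932A.
Split into bytes (most-significant first): 82 A3 93 2A.
Big-endian stores the most-significant byte at the lowest address.
So the memory order matches the most-significant-first order: 82 A3 93 2A.

82 A3 93 2A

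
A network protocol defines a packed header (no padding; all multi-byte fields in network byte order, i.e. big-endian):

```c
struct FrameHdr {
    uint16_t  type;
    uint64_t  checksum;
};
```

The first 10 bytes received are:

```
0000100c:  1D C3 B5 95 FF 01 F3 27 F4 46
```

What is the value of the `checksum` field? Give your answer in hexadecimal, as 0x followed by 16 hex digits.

`checksum` follows `type` (2 bytes), so it starts at byte offset 2 and occupies 8 bytes.
Bytes at offsets 2..9: B5 95 FF 01 F3 27 F4 46.
Big-endian: lowest address holds the most-significant byte.
The bytes are already most-significant first: 0xB595FF01F327F446.

0xB595FF01F327F446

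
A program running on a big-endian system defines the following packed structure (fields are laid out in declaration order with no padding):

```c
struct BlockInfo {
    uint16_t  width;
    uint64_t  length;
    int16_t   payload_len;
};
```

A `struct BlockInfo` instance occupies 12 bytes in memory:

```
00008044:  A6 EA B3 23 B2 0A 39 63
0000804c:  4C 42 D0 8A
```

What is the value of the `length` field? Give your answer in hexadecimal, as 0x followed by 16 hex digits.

`length` follows `width` (2 bytes), so it starts at byte offset 2 and occupies 8 bytes.
Bytes at offsets 2..9: B3 23 B2 0A 39 63 4C 42.
Big-endian stores the most-significant byte at the lowest address.
The bytes are already most-significant first: 0xB323B20A39634C42.

0xB323B20A39634C42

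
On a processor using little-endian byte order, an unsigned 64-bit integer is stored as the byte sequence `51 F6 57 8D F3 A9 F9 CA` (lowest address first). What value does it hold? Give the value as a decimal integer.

14625908128375895633

Little-endian stores the least-significant byte at the lowest address.
Reassemble most-significant byte first: CA F9 A9 F3 8D 57 F6 51 → 0xCAF9A9F38D57F651.
0xCAF9A9F38D57F651 = 14625908128375895633.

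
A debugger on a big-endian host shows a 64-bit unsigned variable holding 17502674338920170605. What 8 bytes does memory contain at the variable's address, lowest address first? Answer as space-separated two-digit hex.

F2 E5 FD 93 FE AE 84 6D

17502674338920170605 in hexadecimal, padded to 64 bits, is 0xF2E5FD93FEAE846D.
Split into bytes (most-significant first): F2 E5 FD 93 FE AE 84 6D.
Big-endian stores the most-significant byte at the lowest address.
So the memory order matches the most-significant-first order: F2 E5 FD 93 FE AE 84 6D.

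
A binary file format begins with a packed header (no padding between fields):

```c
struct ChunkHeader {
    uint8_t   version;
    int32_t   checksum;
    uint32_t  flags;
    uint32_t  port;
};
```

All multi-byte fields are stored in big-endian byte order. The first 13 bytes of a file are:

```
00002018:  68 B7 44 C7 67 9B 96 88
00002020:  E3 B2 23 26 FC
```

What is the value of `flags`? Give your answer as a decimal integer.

2610333923

`flags` follows `version` (1 B), `checksum` (4 B), so it starts at offset 1 + 4 = 5 and occupies 4 bytes.
Bytes at offsets 5..8: 9B 96 88 E3.
In big-endian order the high byte comes first in memory.
The bytes are already most-significant first: 0x9B9688E3.
0x9B9688E3 = 2610333923.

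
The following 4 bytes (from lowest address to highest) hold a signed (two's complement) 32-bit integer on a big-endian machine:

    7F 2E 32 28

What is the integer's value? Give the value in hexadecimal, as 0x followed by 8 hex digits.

Big-endian: lowest address holds the most-significant byte.
The bytes are already most-significant first: 0x7F2E3228.

0x7F2E3228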